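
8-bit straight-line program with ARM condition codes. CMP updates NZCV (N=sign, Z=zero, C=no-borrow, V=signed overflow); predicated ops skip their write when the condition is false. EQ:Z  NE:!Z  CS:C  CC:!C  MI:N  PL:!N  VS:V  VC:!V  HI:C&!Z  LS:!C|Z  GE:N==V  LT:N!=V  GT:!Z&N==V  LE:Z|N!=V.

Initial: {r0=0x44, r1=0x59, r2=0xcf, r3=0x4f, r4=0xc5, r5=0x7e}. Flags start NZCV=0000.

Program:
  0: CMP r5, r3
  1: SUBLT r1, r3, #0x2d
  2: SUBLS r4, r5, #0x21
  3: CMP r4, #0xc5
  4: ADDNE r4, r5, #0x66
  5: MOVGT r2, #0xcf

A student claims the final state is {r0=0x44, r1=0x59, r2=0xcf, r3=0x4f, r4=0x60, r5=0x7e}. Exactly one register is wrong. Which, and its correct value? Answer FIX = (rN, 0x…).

[0] flags=0010 → (cmp)
[1] flags=0010 LT?F → skip
[2] flags=0010 LS?F → skip
[3] flags=0110 → (cmp)
[4] flags=0110 NE?F → skip
[5] flags=0110 GT?F → skip

FIX = (r4, 0xc5)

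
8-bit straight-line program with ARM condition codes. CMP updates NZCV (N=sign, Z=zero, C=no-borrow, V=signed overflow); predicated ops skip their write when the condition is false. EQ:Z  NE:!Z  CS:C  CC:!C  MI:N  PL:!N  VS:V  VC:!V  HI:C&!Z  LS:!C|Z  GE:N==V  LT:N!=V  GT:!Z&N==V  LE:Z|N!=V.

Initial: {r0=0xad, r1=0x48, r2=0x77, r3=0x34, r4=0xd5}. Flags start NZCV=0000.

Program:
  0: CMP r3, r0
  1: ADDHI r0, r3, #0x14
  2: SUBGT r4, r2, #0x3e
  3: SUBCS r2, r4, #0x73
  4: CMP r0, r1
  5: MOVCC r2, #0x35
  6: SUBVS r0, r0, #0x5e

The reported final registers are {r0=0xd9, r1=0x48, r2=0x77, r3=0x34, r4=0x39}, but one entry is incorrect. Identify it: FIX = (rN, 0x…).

0: ✓ CMP  NZCV=1001
1: · ADDHI
2: ✓ SUBGT  r4←0x39
3: · SUBCS
4: ✓ CMP  NZCV=0011
5: · MOVCC
6: ✓ SUBVS  r0←0x4f

FIX = (r0, 0x4f)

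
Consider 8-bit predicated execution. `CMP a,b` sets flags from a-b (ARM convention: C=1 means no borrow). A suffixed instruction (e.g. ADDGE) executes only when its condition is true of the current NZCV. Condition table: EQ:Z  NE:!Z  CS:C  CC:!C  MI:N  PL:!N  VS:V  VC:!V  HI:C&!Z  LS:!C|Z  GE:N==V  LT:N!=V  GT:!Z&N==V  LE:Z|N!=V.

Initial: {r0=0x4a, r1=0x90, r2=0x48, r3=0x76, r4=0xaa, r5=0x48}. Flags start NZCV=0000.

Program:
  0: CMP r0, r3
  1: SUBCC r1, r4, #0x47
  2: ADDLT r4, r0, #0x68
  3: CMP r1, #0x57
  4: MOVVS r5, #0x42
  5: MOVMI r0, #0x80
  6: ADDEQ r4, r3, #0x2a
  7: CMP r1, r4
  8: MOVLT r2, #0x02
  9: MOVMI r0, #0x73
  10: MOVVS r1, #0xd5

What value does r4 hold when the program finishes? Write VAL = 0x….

VAL = 0xb2

0: ✓ CMP  NZCV=1000
1: ✓ SUBCC  r1←0x63
2: ✓ ADDLT  r4←0xb2
3: ✓ CMP  NZCV=0010
4: · MOVVS
5: · MOVMI
6: · ADDEQ
7: ✓ CMP  NZCV=1001
8: · MOVLT
9: ✓ MOVMI  r0←0x73
10: ✓ MOVVS  r1←0xd5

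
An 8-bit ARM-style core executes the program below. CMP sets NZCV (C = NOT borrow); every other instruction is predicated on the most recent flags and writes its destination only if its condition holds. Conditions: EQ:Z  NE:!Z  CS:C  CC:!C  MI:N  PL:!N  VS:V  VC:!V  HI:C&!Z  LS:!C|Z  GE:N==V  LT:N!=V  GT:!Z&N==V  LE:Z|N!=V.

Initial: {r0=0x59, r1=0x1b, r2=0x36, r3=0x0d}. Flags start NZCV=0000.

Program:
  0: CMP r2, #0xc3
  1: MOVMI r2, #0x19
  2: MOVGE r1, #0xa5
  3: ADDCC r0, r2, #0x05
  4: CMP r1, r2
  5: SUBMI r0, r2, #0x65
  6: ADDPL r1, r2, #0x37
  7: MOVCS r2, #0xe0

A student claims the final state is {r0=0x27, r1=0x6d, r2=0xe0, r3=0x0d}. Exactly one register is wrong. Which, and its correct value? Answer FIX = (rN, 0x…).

FIX = (r0, 0x3b)

0: ✓ CMP  NZCV=0000
1: · MOVMI
2: ✓ MOVGE  r1←0xa5
3: ✓ ADDCC  r0←0x3b
4: ✓ CMP  NZCV=0011
5: · SUBMI
6: ✓ ADDPL  r1←0x6d
7: ✓ MOVCS  r2←0xe0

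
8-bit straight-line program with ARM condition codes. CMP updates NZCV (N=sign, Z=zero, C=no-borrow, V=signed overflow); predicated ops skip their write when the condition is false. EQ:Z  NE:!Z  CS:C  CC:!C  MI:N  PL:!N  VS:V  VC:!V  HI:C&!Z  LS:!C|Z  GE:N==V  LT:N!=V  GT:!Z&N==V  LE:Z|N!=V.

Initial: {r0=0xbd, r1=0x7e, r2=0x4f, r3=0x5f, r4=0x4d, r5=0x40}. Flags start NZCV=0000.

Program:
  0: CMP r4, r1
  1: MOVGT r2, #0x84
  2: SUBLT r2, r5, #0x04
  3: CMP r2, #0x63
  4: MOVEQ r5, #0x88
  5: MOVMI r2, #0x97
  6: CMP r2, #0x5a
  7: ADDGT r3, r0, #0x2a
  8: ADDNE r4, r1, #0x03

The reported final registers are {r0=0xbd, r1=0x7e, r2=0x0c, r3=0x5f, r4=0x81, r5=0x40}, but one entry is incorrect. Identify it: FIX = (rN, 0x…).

FIX = (r2, 0x97)

0: ✓ CMP  NZCV=1000
1: · MOVGT
2: ✓ SUBLT  r2←0x3c
3: ✓ CMP  NZCV=1000
4: · MOVEQ
5: ✓ MOVMI  r2←0x97
6: ✓ CMP  NZCV=0011
7: · ADDGT
8: ✓ ADDNE  r4←0x81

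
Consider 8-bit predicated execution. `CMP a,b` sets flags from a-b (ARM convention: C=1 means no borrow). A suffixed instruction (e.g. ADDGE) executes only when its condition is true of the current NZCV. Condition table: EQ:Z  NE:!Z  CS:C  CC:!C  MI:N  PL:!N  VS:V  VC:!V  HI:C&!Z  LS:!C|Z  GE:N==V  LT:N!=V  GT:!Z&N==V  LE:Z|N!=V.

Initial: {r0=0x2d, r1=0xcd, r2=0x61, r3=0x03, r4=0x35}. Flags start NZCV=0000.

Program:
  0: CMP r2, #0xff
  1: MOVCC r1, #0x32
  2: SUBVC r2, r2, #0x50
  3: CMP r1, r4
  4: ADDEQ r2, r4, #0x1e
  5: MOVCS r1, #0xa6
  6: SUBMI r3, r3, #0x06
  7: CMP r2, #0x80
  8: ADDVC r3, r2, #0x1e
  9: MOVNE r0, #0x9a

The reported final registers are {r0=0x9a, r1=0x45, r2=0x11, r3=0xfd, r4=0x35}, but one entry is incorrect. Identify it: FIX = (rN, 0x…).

FIX = (r1, 0x32)

0: ✓ CMP  NZCV=0000
1: ✓ MOVCC  r1←0x32
2: ✓ SUBVC  r2←0x11
3: ✓ CMP  NZCV=1000
4: · ADDEQ
5: · MOVCS
6: ✓ SUBMI  r3←0xfd
7: ✓ CMP  NZCV=1001
8: · ADDVC
9: ✓ MOVNE  r0←0x9a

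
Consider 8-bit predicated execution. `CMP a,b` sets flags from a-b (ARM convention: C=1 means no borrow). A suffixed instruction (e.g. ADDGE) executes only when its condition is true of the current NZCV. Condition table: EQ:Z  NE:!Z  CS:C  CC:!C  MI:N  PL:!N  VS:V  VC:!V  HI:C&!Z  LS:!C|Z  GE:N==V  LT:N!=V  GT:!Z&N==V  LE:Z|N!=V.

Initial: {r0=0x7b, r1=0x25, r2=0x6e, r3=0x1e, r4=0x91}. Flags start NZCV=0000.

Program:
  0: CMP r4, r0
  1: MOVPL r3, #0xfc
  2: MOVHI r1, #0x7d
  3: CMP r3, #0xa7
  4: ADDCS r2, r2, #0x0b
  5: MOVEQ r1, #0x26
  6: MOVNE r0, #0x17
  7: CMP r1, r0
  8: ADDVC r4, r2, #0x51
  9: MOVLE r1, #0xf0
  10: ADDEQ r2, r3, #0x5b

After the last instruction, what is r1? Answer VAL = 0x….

VAL = 0x7d

0: ✓ CMP  NZCV=0011
1: ✓ MOVPL  r3←0xfc
2: ✓ MOVHI  r1←0x7d
3: ✓ CMP  NZCV=0010
4: ✓ ADDCS  r2←0x79
5: · MOVEQ
6: ✓ MOVNE  r0←0x17
7: ✓ CMP  NZCV=0010
8: ✓ ADDVC  r4←0xca
9: · MOVLE
10: · ADDEQ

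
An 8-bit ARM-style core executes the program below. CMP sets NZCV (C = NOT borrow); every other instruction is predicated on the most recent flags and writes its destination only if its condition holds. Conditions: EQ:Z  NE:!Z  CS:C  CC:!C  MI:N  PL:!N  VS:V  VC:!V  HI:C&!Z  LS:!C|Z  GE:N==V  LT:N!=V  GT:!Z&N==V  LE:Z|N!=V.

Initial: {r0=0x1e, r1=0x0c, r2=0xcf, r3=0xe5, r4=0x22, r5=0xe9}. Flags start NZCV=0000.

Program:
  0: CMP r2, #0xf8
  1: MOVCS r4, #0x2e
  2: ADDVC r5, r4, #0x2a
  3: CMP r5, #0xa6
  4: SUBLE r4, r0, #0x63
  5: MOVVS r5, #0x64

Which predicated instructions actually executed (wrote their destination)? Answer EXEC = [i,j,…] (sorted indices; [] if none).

0: ✓ CMP  NZCV=1000
1: · MOVCS
2: ✓ ADDVC  r5←0x4c
3: ✓ CMP  NZCV=1001
4: · SUBLE
5: ✓ MOVVS  r5←0x64

EXEC = [2,5]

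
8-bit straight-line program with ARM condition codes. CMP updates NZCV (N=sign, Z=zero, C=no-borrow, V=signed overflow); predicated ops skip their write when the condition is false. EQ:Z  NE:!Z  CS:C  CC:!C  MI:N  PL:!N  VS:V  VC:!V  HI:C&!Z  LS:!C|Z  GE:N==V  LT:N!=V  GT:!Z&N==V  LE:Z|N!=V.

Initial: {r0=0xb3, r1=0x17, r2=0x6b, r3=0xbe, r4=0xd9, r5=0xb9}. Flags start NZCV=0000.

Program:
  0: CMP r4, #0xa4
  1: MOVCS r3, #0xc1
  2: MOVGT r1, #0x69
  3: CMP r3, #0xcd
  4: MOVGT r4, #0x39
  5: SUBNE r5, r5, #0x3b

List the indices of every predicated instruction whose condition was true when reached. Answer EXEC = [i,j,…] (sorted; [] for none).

[0] flags=0010 → (cmp)
[1] flags=0010 CS?T → r3=0xc1
[2] flags=0010 GT?T → r1=0x69
[3] flags=1000 → (cmp)
[4] flags=1000 GT?F → skip
[5] flags=1000 NE?T → r5=0x7e

EXEC = [1,2,5]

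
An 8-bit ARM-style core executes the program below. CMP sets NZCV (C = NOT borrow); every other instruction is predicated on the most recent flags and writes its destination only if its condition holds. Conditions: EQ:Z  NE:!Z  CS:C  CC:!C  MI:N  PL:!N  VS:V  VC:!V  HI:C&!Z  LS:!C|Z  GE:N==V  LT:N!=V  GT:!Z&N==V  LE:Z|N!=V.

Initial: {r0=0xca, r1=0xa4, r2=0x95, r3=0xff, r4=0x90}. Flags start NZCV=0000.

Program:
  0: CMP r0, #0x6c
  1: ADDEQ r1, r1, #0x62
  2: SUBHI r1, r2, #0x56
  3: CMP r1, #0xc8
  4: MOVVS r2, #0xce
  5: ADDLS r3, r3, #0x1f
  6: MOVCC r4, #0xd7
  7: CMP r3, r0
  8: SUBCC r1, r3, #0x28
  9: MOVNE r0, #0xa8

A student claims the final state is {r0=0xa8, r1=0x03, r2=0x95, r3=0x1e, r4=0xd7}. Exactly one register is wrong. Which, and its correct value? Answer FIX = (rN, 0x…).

0: ✓ CMP  NZCV=0011
1: · ADDEQ
2: ✓ SUBHI  r1←0x3f
3: ✓ CMP  NZCV=0000
4: · MOVVS
5: ✓ ADDLS  r3←0x1e
6: ✓ MOVCC  r4←0xd7
7: ✓ CMP  NZCV=0000
8: ✓ SUBCC  r1←0xf6
9: ✓ MOVNE  r0←0xa8

FIX = (r1, 0xf6)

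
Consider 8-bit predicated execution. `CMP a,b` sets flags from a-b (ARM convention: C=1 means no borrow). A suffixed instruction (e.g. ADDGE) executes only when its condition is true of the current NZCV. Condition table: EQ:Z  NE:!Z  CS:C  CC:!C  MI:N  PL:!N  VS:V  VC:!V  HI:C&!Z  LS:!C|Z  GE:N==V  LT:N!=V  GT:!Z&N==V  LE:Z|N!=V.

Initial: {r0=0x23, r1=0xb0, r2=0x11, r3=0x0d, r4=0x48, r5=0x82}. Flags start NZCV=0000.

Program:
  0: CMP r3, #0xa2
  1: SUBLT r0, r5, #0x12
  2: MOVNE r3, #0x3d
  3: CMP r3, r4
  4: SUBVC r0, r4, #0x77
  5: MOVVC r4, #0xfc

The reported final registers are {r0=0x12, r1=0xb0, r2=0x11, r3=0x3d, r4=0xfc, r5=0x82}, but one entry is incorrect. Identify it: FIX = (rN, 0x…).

FIX = (r0, 0xd1)

[0] flags=0000 → (cmp)
[1] flags=0000 LT?F → skip
[2] flags=0000 NE?T → r3=0x3d
[3] flags=1000 → (cmp)
[4] flags=1000 VC?T → r0=0xd1
[5] flags=1000 VC?T → r4=0xfc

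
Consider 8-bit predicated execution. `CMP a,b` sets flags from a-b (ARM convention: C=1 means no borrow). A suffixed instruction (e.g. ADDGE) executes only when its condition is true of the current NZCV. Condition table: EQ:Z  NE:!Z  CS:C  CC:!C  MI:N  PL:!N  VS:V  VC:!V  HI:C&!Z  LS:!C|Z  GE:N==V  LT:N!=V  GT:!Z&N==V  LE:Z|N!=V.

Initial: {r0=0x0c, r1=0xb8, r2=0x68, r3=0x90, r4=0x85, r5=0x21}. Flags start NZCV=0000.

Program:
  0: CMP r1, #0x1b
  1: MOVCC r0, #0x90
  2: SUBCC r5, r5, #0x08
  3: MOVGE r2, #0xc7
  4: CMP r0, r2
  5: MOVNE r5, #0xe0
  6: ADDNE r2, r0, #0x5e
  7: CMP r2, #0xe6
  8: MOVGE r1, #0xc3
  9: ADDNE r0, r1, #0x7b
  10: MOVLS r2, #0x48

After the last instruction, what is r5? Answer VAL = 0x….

VAL = 0xe0

[0] flags=1010 → (cmp)
[1] flags=1010 CC?F → skip
[2] flags=1010 CC?F → skip
[3] flags=1010 GE?F → skip
[4] flags=1000 → (cmp)
[5] flags=1000 NE?T → r5=0xe0
[6] flags=1000 NE?T → r2=0x6a
[7] flags=1001 → (cmp)
[8] flags=1001 GE?T → r1=0xc3
[9] flags=1001 NE?T → r0=0x3e
[10] flags=1001 LS?T → r2=0x48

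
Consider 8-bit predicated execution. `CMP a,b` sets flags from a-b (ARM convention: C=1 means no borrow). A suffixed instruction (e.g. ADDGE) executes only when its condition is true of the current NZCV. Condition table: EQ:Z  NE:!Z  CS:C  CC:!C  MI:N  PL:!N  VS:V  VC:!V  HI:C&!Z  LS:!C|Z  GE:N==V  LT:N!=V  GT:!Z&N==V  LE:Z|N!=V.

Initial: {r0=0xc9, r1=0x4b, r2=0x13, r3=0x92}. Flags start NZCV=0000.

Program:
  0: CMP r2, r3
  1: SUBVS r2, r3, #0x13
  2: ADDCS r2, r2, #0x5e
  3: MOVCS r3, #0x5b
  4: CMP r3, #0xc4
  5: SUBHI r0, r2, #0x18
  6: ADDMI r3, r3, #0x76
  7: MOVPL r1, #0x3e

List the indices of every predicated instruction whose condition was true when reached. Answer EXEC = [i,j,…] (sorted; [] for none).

EXEC = [1,6]

0: ✓ CMP  NZCV=1001
1: ✓ SUBVS  r2←0x7f
2: · ADDCS
3: · MOVCS
4: ✓ CMP  NZCV=1000
5: · SUBHI
6: ✓ ADDMI  r3←0x08
7: · MOVPL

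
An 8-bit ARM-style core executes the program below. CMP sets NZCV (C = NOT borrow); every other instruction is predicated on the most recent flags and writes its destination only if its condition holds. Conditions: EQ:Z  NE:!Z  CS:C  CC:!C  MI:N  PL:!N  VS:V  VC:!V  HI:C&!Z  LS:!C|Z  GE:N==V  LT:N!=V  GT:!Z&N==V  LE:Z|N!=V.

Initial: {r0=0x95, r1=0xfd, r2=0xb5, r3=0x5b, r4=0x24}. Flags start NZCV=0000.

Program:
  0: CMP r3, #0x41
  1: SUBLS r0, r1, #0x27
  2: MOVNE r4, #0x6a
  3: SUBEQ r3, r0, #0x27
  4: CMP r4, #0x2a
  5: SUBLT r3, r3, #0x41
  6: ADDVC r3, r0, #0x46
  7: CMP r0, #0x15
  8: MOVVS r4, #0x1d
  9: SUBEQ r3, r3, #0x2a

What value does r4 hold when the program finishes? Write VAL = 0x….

VAL = 0x6a

[0] flags=0010 → (cmp)
[1] flags=0010 LS?F → skip
[2] flags=0010 NE?T → r4=0x6a
[3] flags=0010 EQ?F → skip
[4] flags=0010 → (cmp)
[5] flags=0010 LT?F → skip
[6] flags=0010 VC?T → r3=0xdb
[7] flags=1010 → (cmp)
[8] flags=1010 VS?F → skip
[9] flags=1010 EQ?F → skip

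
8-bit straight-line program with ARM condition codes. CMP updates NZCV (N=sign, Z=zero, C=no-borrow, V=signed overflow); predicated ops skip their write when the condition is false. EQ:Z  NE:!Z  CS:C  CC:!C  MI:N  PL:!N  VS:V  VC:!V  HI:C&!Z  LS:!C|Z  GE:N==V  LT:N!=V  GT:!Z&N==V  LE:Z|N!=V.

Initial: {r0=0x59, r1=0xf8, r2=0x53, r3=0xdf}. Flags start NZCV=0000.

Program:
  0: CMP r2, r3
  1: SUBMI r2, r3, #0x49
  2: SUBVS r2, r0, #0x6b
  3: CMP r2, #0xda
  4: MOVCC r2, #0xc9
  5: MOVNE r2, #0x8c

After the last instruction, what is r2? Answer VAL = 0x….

0: ✓ CMP  NZCV=0000
1: · SUBMI
2: · SUBVS
3: ✓ CMP  NZCV=0000
4: ✓ MOVCC  r2←0xc9
5: ✓ MOVNE  r2←0x8c

VAL = 0x8c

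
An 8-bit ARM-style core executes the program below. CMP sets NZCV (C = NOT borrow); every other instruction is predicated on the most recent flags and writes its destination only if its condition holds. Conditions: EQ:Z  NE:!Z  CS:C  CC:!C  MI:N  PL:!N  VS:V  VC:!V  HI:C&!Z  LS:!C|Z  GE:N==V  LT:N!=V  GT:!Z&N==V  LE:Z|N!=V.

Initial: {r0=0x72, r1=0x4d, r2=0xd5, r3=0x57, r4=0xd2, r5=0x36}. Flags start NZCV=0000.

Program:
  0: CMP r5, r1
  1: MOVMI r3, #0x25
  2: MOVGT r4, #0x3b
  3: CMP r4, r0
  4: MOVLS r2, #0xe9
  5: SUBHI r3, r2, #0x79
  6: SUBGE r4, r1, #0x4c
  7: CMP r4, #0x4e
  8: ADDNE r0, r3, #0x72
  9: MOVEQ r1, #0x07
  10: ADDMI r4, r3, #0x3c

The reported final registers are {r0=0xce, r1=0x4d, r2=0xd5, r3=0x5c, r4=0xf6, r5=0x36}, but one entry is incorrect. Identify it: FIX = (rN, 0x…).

FIX = (r4, 0x98)

0: ✓ CMP  NZCV=1000
1: ✓ MOVMI  r3←0x25
2: · MOVGT
3: ✓ CMP  NZCV=0011
4: · MOVLS
5: ✓ SUBHI  r3←0x5c
6: · SUBGE
7: ✓ CMP  NZCV=1010
8: ✓ ADDNE  r0←0xce
9: · MOVEQ
10: ✓ ADDMI  r4←0x98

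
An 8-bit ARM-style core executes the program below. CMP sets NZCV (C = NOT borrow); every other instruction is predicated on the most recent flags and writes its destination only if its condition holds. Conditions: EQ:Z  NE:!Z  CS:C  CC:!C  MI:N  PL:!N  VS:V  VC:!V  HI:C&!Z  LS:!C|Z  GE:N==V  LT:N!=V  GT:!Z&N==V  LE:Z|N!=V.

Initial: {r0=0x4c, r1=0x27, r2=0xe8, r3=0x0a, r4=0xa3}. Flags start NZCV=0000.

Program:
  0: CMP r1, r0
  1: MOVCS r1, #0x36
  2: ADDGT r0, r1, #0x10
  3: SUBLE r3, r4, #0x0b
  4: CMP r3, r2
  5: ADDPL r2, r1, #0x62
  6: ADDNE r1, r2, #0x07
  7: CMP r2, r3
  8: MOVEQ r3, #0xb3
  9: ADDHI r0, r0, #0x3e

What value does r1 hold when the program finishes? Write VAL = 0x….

[0] flags=1000 → (cmp)
[1] flags=1000 CS?F → skip
[2] flags=1000 GT?F → skip
[3] flags=1000 LE?T → r3=0x98
[4] flags=1000 → (cmp)
[5] flags=1000 PL?F → skip
[6] flags=1000 NE?T → r1=0xef
[7] flags=0010 → (cmp)
[8] flags=0010 EQ?F → skip
[9] flags=0010 HI?T → r0=0x8a

VAL = 0xef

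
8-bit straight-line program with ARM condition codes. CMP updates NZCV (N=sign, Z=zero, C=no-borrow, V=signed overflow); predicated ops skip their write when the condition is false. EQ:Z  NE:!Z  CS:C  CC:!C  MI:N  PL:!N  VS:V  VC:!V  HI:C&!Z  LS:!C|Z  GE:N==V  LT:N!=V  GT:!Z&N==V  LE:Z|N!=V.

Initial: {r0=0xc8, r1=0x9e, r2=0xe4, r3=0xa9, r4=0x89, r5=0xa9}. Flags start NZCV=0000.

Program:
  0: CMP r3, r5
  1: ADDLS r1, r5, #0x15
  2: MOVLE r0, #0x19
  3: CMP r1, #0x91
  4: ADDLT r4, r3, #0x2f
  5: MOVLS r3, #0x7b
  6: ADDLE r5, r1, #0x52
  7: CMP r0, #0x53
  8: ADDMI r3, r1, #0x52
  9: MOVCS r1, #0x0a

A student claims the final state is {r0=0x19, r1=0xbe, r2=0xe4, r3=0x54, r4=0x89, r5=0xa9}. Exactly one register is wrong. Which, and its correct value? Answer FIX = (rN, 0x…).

FIX = (r3, 0x10)

0: ✓ CMP  NZCV=0110
1: ✓ ADDLS  r1←0xbe
2: ✓ MOVLE  r0←0x19
3: ✓ CMP  NZCV=0010
4: · ADDLT
5: · MOVLS
6: · ADDLE
7: ✓ CMP  NZCV=1000
8: ✓ ADDMI  r3←0x10
9: · MOVCS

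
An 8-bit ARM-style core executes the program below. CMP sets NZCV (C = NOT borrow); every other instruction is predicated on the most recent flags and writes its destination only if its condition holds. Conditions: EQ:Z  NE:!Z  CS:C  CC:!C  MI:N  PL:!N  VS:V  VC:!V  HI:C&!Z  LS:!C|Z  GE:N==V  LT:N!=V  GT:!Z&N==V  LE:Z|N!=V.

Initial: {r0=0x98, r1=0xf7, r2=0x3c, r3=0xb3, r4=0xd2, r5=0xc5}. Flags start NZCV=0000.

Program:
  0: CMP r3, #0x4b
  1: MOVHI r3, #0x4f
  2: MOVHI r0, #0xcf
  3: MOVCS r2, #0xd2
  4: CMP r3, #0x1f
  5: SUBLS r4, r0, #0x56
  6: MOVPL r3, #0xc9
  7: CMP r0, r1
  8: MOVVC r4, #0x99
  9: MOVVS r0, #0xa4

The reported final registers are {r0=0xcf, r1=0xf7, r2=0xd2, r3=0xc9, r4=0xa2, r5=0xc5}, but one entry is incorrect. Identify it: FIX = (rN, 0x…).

0: ✓ CMP  NZCV=0011
1: ✓ MOVHI  r3←0x4f
2: ✓ MOVHI  r0←0xcf
3: ✓ MOVCS  r2←0xd2
4: ✓ CMP  NZCV=0010
5: · SUBLS
6: ✓ MOVPL  r3←0xc9
7: ✓ CMP  NZCV=1000
8: ✓ MOVVC  r4←0x99
9: · MOVVS

FIX = (r4, 0x99)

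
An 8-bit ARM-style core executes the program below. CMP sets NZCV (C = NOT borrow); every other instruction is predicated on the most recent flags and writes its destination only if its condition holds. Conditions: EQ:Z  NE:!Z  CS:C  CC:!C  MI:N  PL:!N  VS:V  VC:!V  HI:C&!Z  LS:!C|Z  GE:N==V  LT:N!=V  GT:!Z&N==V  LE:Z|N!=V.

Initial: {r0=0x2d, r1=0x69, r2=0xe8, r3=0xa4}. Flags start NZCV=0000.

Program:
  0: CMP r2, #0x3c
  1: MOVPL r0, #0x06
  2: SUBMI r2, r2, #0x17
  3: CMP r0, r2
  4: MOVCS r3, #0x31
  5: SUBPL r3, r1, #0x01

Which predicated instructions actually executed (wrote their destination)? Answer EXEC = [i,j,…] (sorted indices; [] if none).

EXEC = [2,5]

0: ✓ CMP  NZCV=1010
1: · MOVPL
2: ✓ SUBMI  r2←0xd1
3: ✓ CMP  NZCV=0000
4: · MOVCS
5: ✓ SUBPL  r3←0x68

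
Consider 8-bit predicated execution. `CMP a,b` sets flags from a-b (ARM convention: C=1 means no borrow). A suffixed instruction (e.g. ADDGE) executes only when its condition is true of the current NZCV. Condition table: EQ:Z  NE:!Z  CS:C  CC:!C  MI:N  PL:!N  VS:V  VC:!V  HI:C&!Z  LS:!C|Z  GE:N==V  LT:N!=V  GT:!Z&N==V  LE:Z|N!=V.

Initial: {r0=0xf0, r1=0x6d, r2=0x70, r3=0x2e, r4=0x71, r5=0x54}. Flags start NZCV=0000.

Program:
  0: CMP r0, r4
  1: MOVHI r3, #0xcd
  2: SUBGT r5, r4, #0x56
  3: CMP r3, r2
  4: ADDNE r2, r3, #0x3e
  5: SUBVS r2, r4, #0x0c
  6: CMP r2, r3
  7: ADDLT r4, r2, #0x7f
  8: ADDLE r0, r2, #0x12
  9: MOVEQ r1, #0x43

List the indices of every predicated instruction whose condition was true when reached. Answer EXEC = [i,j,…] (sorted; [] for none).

0: ✓ CMP  NZCV=0011
1: ✓ MOVHI  r3←0xcd
2: · SUBGT
3: ✓ CMP  NZCV=0011
4: ✓ ADDNE  r2←0x0b
5: ✓ SUBVS  r2←0x65
6: ✓ CMP  NZCV=1001
7: · ADDLT
8: · ADDLE
9: · MOVEQ

EXEC = [1,4,5]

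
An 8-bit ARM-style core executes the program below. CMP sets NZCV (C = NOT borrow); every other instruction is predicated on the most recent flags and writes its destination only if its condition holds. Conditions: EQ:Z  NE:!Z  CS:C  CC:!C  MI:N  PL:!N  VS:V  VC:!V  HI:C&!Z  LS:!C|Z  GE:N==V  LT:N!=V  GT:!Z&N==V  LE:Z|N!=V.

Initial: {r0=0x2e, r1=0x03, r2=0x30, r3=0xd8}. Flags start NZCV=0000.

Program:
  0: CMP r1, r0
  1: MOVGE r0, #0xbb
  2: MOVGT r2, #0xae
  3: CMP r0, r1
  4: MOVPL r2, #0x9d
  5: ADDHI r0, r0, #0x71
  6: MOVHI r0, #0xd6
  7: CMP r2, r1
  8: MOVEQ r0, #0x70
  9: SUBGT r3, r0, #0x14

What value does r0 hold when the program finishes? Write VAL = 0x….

[0] flags=1000 → (cmp)
[1] flags=1000 GE?F → skip
[2] flags=1000 GT?F → skip
[3] flags=0010 → (cmp)
[4] flags=0010 PL?T → r2=0x9d
[5] flags=0010 HI?T → r0=0x9f
[6] flags=0010 HI?T → r0=0xd6
[7] flags=1010 → (cmp)
[8] flags=1010 EQ?F → skip
[9] flags=1010 GT?F → skip

VAL = 0xd6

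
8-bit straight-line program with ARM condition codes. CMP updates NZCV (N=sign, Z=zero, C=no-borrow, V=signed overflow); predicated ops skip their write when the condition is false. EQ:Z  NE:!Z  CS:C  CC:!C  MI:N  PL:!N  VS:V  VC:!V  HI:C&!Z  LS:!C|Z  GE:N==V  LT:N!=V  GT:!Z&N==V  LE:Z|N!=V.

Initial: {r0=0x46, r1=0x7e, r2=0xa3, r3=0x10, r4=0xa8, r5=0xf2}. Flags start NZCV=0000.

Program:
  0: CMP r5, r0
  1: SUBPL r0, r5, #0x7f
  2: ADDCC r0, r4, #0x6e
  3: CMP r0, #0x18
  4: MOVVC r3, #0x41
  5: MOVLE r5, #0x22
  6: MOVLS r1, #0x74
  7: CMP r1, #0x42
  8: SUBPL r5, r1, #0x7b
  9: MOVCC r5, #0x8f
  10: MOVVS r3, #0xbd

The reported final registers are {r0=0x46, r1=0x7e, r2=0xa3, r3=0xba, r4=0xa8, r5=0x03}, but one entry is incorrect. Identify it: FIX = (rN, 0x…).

FIX = (r3, 0x41)

[0] flags=1010 → (cmp)
[1] flags=1010 PL?F → skip
[2] flags=1010 CC?F → skip
[3] flags=0010 → (cmp)
[4] flags=0010 VC?T → r3=0x41
[5] flags=0010 LE?F → skip
[6] flags=0010 LS?F → skip
[7] flags=0010 → (cmp)
[8] flags=0010 PL?T → r5=0x03
[9] flags=0010 CC?F → skip
[10] flags=0010 VS?F → skip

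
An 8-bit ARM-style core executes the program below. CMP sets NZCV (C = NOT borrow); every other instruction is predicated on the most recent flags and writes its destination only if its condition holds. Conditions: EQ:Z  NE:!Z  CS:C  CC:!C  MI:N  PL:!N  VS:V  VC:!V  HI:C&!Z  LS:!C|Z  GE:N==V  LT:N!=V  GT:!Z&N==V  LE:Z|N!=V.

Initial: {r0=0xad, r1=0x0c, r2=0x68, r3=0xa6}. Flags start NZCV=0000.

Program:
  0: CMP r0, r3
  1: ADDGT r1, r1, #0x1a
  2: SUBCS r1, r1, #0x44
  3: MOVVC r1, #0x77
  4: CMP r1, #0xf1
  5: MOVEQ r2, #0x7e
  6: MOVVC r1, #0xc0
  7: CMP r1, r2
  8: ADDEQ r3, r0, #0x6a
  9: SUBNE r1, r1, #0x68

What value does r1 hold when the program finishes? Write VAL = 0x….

0: ✓ CMP  NZCV=0010
1: ✓ ADDGT  r1←0x26
2: ✓ SUBCS  r1←0xe2
3: ✓ MOVVC  r1←0x77
4: ✓ CMP  NZCV=1001
5: · MOVEQ
6: · MOVVC
7: ✓ CMP  NZCV=0010
8: · ADDEQ
9: ✓ SUBNE  r1←0x0f

VAL = 0x0f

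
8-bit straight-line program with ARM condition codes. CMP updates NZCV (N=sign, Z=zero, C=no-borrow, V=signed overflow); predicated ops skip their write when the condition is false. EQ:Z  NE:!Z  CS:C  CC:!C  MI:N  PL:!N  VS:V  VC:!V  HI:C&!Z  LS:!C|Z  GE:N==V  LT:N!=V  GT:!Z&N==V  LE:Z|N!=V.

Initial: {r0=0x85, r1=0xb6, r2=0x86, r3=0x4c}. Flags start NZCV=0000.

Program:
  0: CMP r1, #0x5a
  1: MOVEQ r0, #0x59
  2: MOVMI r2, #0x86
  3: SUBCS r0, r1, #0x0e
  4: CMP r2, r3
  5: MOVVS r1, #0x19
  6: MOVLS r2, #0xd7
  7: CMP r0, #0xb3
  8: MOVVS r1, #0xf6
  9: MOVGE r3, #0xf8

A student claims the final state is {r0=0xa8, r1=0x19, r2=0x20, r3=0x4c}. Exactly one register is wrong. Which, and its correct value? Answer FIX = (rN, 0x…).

[0] flags=0011 → (cmp)
[1] flags=0011 EQ?F → skip
[2] flags=0011 MI?F → skip
[3] flags=0011 CS?T → r0=0xa8
[4] flags=0011 → (cmp)
[5] flags=0011 VS?T → r1=0x19
[6] flags=0011 LS?F → skip
[7] flags=1000 → (cmp)
[8] flags=1000 VS?F → skip
[9] flags=1000 GE?F → skip

FIX = (r2, 0x86)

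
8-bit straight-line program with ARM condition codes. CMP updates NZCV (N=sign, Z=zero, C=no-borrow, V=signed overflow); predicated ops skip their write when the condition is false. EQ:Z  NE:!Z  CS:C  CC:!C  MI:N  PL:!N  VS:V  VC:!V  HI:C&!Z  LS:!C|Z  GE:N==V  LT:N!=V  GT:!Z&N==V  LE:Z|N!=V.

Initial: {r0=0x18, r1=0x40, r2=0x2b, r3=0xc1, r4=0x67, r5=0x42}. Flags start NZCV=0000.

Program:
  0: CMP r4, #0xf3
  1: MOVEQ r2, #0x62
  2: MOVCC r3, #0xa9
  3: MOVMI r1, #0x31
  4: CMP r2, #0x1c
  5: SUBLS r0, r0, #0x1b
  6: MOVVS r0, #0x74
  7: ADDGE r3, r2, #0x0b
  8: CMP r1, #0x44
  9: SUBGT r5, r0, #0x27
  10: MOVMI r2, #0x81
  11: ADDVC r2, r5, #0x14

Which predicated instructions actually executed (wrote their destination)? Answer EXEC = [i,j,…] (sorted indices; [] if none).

EXEC = [2,7,10,11]

0: ✓ CMP  NZCV=0000
1: · MOVEQ
2: ✓ MOVCC  r3←0xa9
3: · MOVMI
4: ✓ CMP  NZCV=0010
5: · SUBLS
6: · MOVVS
7: ✓ ADDGE  r3←0x36
8: ✓ CMP  NZCV=1000
9: · SUBGT
10: ✓ MOVMI  r2←0x81
11: ✓ ADDVC  r2←0x56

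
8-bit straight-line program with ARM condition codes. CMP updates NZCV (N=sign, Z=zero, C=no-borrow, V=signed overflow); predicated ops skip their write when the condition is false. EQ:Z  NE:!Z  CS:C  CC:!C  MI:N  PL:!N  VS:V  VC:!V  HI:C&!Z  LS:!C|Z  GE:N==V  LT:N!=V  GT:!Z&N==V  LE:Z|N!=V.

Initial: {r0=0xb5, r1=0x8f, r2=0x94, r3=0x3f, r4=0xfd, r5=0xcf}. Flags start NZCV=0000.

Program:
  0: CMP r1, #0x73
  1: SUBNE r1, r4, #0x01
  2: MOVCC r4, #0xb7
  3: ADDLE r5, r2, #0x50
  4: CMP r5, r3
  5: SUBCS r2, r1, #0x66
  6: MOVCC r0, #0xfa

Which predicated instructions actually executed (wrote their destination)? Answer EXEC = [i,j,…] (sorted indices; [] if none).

EXEC = [1,3,5]

[0] flags=0011 → (cmp)
[1] flags=0011 NE?T → r1=0xfc
[2] flags=0011 CC?F → skip
[3] flags=0011 LE?T → r5=0xe4
[4] flags=1010 → (cmp)
[5] flags=1010 CS?T → r2=0x96
[6] flags=1010 CC?F → skip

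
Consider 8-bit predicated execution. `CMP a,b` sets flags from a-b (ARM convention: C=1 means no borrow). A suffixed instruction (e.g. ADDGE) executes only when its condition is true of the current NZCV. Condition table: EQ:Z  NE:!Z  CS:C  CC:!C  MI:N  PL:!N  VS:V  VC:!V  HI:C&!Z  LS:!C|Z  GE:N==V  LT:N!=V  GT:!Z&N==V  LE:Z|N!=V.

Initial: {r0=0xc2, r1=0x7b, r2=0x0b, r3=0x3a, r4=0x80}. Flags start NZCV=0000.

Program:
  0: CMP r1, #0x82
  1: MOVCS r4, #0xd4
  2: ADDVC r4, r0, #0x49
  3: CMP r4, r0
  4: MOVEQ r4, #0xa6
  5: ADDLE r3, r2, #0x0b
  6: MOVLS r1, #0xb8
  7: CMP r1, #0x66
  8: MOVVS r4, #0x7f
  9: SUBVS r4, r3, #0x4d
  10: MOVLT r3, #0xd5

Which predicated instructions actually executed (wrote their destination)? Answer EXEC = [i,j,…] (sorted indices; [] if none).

EXEC = [5,6,8,9,10]

0: ✓ CMP  NZCV=1001
1: · MOVCS
2: · ADDVC
3: ✓ CMP  NZCV=1000
4: · MOVEQ
5: ✓ ADDLE  r3←0x16
6: ✓ MOVLS  r1←0xb8
7: ✓ CMP  NZCV=0011
8: ✓ MOVVS  r4←0x7f
9: ✓ SUBVS  r4←0xc9
10: ✓ MOVLT  r3←0xd5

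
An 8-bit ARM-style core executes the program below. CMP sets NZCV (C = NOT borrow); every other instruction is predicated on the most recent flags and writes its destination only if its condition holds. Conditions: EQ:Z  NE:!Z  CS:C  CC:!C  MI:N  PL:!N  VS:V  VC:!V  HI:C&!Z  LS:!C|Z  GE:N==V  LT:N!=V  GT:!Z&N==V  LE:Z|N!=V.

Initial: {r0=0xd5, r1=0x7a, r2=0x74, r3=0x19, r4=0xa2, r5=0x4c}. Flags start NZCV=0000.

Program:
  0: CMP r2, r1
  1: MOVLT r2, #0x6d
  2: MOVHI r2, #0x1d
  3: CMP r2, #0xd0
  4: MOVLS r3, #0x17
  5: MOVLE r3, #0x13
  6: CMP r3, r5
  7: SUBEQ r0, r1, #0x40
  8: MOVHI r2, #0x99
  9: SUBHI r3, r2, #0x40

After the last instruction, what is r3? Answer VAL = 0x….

VAL = 0x17

[0] flags=1000 → (cmp)
[1] flags=1000 LT?T → r2=0x6d
[2] flags=1000 HI?F → skip
[3] flags=1001 → (cmp)
[4] flags=1001 LS?T → r3=0x17
[5] flags=1001 LE?F → skip
[6] flags=1000 → (cmp)
[7] flags=1000 EQ?F → skip
[8] flags=1000 HI?F → skip
[9] flags=1000 HI?F → skip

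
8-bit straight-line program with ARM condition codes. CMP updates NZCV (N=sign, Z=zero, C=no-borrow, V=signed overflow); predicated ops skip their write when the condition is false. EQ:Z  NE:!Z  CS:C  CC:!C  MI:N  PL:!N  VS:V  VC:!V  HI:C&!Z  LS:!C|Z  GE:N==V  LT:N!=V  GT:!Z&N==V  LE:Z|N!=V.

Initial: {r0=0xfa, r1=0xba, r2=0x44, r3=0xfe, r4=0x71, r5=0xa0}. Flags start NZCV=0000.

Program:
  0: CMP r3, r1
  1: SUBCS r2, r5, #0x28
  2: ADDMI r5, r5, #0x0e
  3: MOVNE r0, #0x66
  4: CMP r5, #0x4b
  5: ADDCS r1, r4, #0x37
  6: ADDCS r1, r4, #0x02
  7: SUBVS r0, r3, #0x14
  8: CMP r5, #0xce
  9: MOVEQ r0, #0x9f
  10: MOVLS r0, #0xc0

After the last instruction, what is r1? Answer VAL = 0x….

VAL = 0x73

0: ✓ CMP  NZCV=0010
1: ✓ SUBCS  r2←0x78
2: · ADDMI
3: ✓ MOVNE  r0←0x66
4: ✓ CMP  NZCV=0011
5: ✓ ADDCS  r1←0xa8
6: ✓ ADDCS  r1←0x73
7: ✓ SUBVS  r0←0xea
8: ✓ CMP  NZCV=1000
9: · MOVEQ
10: ✓ MOVLS  r0←0xc0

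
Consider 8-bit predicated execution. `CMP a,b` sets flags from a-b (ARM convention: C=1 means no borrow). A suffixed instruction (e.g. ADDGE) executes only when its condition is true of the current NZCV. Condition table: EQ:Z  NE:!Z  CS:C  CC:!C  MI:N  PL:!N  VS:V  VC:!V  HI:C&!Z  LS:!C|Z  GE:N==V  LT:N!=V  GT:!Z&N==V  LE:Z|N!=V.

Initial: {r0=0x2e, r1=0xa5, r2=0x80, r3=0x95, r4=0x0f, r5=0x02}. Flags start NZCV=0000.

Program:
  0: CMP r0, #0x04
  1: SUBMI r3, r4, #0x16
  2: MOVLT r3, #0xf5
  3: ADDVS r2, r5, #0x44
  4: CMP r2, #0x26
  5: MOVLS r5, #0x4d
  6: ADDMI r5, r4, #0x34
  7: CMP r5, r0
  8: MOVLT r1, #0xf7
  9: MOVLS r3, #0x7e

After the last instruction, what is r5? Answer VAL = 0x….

VAL = 0x02

[0] flags=0010 → (cmp)
[1] flags=0010 MI?F → skip
[2] flags=0010 LT?F → skip
[3] flags=0010 VS?F → skip
[4] flags=0011 → (cmp)
[5] flags=0011 LS?F → skip
[6] flags=0011 MI?F → skip
[7] flags=1000 → (cmp)
[8] flags=1000 LT?T → r1=0xf7
[9] flags=1000 LS?T → r3=0x7e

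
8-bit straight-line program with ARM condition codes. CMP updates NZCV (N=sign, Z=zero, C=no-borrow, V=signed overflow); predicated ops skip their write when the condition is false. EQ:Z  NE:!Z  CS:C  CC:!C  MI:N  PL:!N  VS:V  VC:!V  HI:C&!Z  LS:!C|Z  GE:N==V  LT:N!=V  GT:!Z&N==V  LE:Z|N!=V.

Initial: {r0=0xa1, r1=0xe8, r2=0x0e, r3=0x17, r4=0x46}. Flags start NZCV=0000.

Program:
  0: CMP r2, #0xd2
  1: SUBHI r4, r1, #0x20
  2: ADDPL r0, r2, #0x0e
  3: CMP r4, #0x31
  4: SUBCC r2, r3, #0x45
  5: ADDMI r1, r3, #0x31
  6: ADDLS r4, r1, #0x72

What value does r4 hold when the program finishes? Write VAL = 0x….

[0] flags=0000 → (cmp)
[1] flags=0000 HI?F → skip
[2] flags=0000 PL?T → r0=0x1c
[3] flags=0010 → (cmp)
[4] flags=0010 CC?F → skip
[5] flags=0010 MI?F → skip
[6] flags=0010 LS?F → skip

VAL = 0x46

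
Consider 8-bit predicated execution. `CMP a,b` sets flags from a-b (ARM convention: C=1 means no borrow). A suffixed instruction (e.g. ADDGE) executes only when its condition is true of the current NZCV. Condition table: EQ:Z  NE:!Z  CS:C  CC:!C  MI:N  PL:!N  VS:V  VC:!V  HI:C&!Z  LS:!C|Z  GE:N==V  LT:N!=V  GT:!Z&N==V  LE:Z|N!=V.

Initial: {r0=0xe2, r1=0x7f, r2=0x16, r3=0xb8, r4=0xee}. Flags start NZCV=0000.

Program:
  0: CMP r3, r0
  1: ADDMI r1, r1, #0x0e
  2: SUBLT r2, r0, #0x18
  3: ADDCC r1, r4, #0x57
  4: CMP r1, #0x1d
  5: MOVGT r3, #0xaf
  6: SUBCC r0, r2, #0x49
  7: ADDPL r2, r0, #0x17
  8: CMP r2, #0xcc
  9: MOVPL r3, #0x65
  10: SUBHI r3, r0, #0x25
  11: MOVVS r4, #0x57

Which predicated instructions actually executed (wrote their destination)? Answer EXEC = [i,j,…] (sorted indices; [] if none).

[0] flags=1000 → (cmp)
[1] flags=1000 MI?T → r1=0x8d
[2] flags=1000 LT?T → r2=0xca
[3] flags=1000 CC?T → r1=0x45
[4] flags=0010 → (cmp)
[5] flags=0010 GT?T → r3=0xaf
[6] flags=0010 CC?F → skip
[7] flags=0010 PL?T → r2=0xf9
[8] flags=0010 → (cmp)
[9] flags=0010 PL?T → r3=0x65
[10] flags=0010 HI?T → r3=0xbd
[11] flags=0010 VS?F → skip

EXEC = [1,2,3,5,7,9,10]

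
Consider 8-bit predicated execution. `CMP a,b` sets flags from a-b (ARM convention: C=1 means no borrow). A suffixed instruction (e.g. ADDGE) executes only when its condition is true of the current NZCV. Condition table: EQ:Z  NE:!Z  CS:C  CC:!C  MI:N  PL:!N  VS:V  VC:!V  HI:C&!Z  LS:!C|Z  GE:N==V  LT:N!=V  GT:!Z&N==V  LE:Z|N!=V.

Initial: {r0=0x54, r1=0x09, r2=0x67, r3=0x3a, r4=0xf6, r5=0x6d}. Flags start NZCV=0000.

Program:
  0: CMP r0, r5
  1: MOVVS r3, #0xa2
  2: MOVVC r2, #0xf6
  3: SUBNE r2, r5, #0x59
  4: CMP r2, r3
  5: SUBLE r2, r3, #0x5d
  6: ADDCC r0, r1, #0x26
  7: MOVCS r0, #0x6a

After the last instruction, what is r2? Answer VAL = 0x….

[0] flags=1000 → (cmp)
[1] flags=1000 VS?F → skip
[2] flags=1000 VC?T → r2=0xf6
[3] flags=1000 NE?T → r2=0x14
[4] flags=1000 → (cmp)
[5] flags=1000 LE?T → r2=0xdd
[6] flags=1000 CC?T → r0=0x2f
[7] flags=1000 CS?F → skip

VAL = 0xdd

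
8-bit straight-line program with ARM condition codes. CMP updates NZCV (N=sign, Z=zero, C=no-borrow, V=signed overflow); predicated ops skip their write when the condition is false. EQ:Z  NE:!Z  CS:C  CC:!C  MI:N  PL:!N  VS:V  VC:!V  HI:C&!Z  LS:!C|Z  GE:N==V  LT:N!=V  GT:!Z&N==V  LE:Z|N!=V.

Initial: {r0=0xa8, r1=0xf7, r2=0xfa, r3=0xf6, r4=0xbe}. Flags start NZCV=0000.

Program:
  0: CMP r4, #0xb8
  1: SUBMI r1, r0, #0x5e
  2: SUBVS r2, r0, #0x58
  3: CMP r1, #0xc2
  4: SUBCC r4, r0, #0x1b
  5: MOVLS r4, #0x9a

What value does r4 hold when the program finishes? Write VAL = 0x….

VAL = 0xbe

0: ✓ CMP  NZCV=0010
1: · SUBMI
2: · SUBVS
3: ✓ CMP  NZCV=0010
4: · SUBCC
5: · MOVLS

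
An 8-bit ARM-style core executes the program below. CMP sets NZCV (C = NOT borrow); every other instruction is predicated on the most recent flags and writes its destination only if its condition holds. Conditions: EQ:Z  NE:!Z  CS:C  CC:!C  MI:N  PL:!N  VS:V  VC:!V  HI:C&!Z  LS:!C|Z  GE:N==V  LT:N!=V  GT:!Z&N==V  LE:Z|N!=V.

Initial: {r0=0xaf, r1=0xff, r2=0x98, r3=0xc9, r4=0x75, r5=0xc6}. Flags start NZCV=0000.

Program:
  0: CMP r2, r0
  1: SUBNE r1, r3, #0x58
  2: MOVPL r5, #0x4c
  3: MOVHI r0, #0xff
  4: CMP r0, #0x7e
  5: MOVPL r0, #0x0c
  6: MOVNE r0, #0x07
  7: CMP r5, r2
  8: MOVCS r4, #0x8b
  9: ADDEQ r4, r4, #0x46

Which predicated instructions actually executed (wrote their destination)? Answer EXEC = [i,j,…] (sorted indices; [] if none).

0: ✓ CMP  NZCV=1000
1: ✓ SUBNE  r1←0x71
2: · MOVPL
3: · MOVHI
4: ✓ CMP  NZCV=0011
5: ✓ MOVPL  r0←0x0c
6: ✓ MOVNE  r0←0x07
7: ✓ CMP  NZCV=0010
8: ✓ MOVCS  r4←0x8b
9: · ADDEQ

EXEC = [1,5,6,8]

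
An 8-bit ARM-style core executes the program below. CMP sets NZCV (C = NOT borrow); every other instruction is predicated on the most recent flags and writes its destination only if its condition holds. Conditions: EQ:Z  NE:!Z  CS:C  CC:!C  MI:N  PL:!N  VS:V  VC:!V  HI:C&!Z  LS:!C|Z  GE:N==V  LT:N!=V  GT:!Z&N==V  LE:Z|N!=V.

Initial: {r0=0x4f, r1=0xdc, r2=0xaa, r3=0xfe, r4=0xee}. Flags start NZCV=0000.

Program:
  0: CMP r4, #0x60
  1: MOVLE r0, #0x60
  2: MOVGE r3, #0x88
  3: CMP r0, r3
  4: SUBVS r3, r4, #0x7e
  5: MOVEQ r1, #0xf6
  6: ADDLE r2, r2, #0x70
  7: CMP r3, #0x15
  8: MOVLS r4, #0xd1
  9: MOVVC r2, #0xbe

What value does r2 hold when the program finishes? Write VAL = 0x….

VAL = 0xbe

0: ✓ CMP  NZCV=1010
1: ✓ MOVLE  r0←0x60
2: · MOVGE
3: ✓ CMP  NZCV=0000
4: · SUBVS
5: · MOVEQ
6: · ADDLE
7: ✓ CMP  NZCV=1010
8: · MOVLS
9: ✓ MOVVC  r2←0xbe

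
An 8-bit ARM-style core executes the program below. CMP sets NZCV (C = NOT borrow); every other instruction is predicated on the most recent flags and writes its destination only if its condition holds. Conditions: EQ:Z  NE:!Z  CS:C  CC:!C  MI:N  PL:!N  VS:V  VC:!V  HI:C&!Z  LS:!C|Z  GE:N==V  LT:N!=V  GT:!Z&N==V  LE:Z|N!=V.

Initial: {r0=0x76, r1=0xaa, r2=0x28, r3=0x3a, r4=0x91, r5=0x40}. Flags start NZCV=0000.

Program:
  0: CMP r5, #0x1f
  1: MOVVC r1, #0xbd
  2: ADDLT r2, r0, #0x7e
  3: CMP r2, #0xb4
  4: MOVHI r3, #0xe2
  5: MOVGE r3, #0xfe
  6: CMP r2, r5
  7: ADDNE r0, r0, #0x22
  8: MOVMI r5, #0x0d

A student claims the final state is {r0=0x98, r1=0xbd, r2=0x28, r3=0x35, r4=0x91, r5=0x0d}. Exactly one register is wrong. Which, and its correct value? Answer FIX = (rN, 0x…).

0: ✓ CMP  NZCV=0010
1: ✓ MOVVC  r1←0xbd
2: · ADDLT
3: ✓ CMP  NZCV=0000
4: · MOVHI
5: ✓ MOVGE  r3←0xfe
6: ✓ CMP  NZCV=1000
7: ✓ ADDNE  r0←0x98
8: ✓ MOVMI  r5←0x0d

FIX = (r3, 0xfe)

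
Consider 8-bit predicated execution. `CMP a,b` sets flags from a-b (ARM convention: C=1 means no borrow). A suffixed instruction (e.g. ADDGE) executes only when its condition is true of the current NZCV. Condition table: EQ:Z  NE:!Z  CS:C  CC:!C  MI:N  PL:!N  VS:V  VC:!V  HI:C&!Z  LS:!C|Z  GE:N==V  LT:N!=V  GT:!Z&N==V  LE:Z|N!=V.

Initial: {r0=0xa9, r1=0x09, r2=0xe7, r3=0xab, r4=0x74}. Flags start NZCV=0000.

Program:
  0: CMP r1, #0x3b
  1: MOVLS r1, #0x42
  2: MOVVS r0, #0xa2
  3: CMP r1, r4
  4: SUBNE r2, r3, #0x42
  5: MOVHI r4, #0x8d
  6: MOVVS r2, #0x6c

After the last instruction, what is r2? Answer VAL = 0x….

[0] flags=1000 → (cmp)
[1] flags=1000 LS?T → r1=0x42
[2] flags=1000 VS?F → skip
[3] flags=1000 → (cmp)
[4] flags=1000 NE?T → r2=0x69
[5] flags=1000 HI?F → skip
[6] flags=1000 VS?F → skip

VAL = 0x69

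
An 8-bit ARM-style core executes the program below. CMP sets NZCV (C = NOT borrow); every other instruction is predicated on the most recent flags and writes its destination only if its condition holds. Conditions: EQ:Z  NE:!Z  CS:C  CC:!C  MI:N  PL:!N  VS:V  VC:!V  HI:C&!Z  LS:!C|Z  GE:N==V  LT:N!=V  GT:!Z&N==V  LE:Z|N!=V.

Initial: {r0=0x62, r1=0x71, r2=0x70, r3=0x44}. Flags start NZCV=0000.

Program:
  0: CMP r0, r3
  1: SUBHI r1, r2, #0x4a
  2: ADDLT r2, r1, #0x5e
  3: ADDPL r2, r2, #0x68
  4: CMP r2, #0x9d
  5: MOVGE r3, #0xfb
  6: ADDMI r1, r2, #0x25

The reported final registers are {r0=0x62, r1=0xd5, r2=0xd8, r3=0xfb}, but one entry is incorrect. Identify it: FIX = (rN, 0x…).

FIX = (r1, 0x26)

[0] flags=0010 → (cmp)
[1] flags=0010 HI?T → r1=0x26
[2] flags=0010 LT?F → skip
[3] flags=0010 PL?T → r2=0xd8
[4] flags=0010 → (cmp)
[5] flags=0010 GE?T → r3=0xfb
[6] flags=0010 MI?F → skip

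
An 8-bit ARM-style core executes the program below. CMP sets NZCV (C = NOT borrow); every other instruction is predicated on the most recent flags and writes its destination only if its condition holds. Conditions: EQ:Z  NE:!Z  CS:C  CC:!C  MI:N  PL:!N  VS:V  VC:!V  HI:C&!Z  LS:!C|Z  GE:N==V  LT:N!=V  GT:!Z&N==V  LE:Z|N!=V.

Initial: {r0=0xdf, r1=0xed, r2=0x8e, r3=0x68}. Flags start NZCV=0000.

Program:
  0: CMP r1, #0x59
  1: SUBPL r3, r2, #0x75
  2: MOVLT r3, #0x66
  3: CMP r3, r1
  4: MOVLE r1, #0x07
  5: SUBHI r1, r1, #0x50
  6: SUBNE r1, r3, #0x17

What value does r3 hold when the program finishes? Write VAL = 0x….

[0] flags=1010 → (cmp)
[1] flags=1010 PL?F → skip
[2] flags=1010 LT?T → r3=0x66
[3] flags=0000 → (cmp)
[4] flags=0000 LE?F → skip
[5] flags=0000 HI?F → skip
[6] flags=0000 NE?T → r1=0x4f

VAL = 0x66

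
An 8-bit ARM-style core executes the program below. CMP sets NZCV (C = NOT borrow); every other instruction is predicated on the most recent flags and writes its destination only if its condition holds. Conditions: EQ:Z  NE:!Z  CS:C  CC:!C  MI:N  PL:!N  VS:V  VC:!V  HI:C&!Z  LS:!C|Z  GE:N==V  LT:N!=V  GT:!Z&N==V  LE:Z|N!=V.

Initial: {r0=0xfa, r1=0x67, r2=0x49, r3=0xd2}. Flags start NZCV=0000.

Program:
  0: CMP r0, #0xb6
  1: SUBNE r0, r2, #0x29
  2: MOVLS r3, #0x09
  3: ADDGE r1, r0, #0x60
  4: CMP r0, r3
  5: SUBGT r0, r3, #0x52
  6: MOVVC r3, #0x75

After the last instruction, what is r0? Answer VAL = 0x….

VAL = 0x80

[0] flags=0010 → (cmp)
[1] flags=0010 NE?T → r0=0x20
[2] flags=0010 LS?F → skip
[3] flags=0010 GE?T → r1=0x80
[4] flags=0000 → (cmp)
[5] flags=0000 GT?T → r0=0x80
[6] flags=0000 VC?T → r3=0x75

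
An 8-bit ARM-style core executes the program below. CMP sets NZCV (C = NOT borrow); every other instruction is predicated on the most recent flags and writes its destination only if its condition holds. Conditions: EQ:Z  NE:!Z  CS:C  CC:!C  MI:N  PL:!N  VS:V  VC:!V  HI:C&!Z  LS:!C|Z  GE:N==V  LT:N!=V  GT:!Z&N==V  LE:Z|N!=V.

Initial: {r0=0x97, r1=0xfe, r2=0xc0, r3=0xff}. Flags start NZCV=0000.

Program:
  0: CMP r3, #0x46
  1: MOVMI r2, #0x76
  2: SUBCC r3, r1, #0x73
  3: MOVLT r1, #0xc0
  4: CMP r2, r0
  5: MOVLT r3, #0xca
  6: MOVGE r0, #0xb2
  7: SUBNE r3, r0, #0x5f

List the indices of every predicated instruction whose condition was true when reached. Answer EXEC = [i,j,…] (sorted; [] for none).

0: ✓ CMP  NZCV=1010
1: ✓ MOVMI  r2←0x76
2: · SUBCC
3: ✓ MOVLT  r1←0xc0
4: ✓ CMP  NZCV=1001
5: · MOVLT
6: ✓ MOVGE  r0←0xb2
7: ✓ SUBNE  r3←0x53

EXEC = [1,3,6,7]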